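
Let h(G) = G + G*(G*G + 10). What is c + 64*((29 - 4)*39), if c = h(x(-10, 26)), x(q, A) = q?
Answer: 61290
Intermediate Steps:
h(G) = G + G*(10 + G²) (h(G) = G + G*(G² + 10) = G + G*(10 + G²))
c = -1110 (c = -10*(11 + (-10)²) = -10*(11 + 100) = -10*111 = -1110)
c + 64*((29 - 4)*39) = -1110 + 64*((29 - 4)*39) = -1110 + 64*(25*39) = -1110 + 64*975 = -1110 + 62400 = 61290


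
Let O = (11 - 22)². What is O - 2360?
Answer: -2239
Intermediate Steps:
O = 121 (O = (-11)² = 121)
O - 2360 = 121 - 2360 = -2239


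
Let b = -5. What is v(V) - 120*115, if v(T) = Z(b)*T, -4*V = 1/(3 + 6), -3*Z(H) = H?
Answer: -1490405/108 ≈ -13800.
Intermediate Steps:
Z(H) = -H/3
V = -1/36 (V = -1/(4*(3 + 6)) = -¼/9 = -¼*⅑ = -1/36 ≈ -0.027778)
v(T) = 5*T/3 (v(T) = (-⅓*(-5))*T = 5*T/3)
v(V) - 120*115 = (5/3)*(-1/36) - 120*115 = -5/108 - 13800 = -1490405/108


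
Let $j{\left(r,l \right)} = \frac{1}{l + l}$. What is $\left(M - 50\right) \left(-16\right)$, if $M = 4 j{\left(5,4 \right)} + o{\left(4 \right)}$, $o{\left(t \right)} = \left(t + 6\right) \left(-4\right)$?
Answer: $1432$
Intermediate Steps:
$o{\left(t \right)} = -24 - 4 t$ ($o{\left(t \right)} = \left(6 + t\right) \left(-4\right) = -24 - 4 t$)
$j{\left(r,l \right)} = \frac{1}{2 l}$
$M = - \frac{79}{2}$ ($M = 4 \frac{1}{2 \cdot 4} - 40 = 4 \cdot \frac{1}{2} \cdot \frac{1}{4} - 40 = 4 \cdot \frac{1}{8} - 40 = \frac{1}{2} - 40 = - \frac{79}{2} \approx -39.5$)
$\left(M - 50\right) \left(-16\right) = \left(- \frac{79}{2} - 50\right) \left(-16\right) = \left(- \frac{179}{2}\right) \left(-16\right) = 1432$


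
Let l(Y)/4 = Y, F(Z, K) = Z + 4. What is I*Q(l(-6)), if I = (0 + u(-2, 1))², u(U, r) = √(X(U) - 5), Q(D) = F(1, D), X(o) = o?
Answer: -35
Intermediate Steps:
F(Z, K) = 4 + Z
l(Y) = 4*Y
Q(D) = 5 (Q(D) = 4 + 1 = 5)
u(U, r) = √(-5 + U) (u(U, r) = √(U - 5) = √(-5 + U))
I = -7 (I = (0 + √(-5 - 2))² = (0 + √(-7))² = (0 + I*√7)² = (I*√7)² = -7)
I*Q(l(-6)) = -7*5 = -35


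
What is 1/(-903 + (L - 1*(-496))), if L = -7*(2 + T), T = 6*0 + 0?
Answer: -1/421 ≈ -0.0023753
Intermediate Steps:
T = 0 (T = 0 + 0 = 0)
L = -14 (L = -7*(2 + 0) = -7*2 = -14)
1/(-903 + (L - 1*(-496))) = 1/(-903 + (-14 - 1*(-496))) = 1/(-903 + (-14 + 496)) = 1/(-903 + 482) = 1/(-421) = -1/421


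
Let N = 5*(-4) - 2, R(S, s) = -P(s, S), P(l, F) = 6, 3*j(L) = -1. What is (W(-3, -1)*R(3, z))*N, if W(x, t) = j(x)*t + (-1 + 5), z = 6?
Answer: 572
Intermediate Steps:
j(L) = -⅓ (j(L) = (⅓)*(-1) = -⅓)
R(S, s) = -6 (R(S, s) = -1*6 = -6)
N = -22 (N = -20 - 2 = -22)
W(x, t) = 4 - t/3 (W(x, t) = -t/3 + (-1 + 5) = -t/3 + 4 = 4 - t/3)
(W(-3, -1)*R(3, z))*N = ((4 - ⅓*(-1))*(-6))*(-22) = ((4 + ⅓)*(-6))*(-22) = ((13/3)*(-6))*(-22) = -26*(-22) = 572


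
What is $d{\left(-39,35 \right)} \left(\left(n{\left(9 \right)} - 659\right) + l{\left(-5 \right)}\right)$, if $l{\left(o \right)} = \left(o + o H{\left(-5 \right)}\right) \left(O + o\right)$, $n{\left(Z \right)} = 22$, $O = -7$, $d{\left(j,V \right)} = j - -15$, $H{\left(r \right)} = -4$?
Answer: $19608$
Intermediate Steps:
$d{\left(j,V \right)} = 15 + j$ ($d{\left(j,V \right)} = j + 15 = 15 + j$)
$l{\left(o \right)} = - 3 o \left(-7 + o\right)$ ($l{\left(o \right)} = \left(o + o \left(-4\right)\right) \left(-7 + o\right) = \left(o - 4 o\right) \left(-7 + o\right) = - 3 o \left(-7 + o\right)$)
$d{\left(-39,35 \right)} \left(\left(n{\left(9 \right)} - 659\right) + l{\left(-5 \right)}\right) = \left(15 - 39\right) \left(\left(22 - 659\right) + 3 \left(-5\right) \left(7 - -5\right)\right) = - 24 \left(-637 + 3 \left(-5\right) \left(7 + 5\right)\right) = - 24 \left(-637 + 3 \left(-5\right) 12\right) = - 24 \left(-637 - 180\right) = \left(-24\right) \left(-817\right) = 19608$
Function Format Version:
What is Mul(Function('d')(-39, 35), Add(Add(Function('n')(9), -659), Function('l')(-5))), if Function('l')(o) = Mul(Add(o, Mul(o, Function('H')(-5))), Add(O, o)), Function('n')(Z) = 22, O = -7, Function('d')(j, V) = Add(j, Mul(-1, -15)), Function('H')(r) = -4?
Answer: 19608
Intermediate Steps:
Function('d')(j, V) = Add(15, j) (Function('d')(j, V) = Add(j, 15) = Add(15, j))
Function('l')(o) = Mul(-3, o, Add(-7, o)) (Function('l')(o) = Mul(Add(o, Mul(o, -4)), Add(-7, o)) = Mul(Add(o, Mul(-4, o)), Add(-7, o)) = Mul(Mul(-3, o), Add(-7, o)) = Mul(-3, o, Add(-7, o)))
Mul(Function('d')(-39, 35), Add(Add(Function('n')(9), -659), Function('l')(-5))) = Mul(Add(15, -39), Add(Add(22, -659), Mul(3, -5, Add(7, Mul(-1, -5))))) = Mul(-24, Add(-637, Mul(3, -5, Add(7, 5)))) = Mul(-24, Add(-637, Mul(3, -5, 12))) = Mul(-24, Add(-637, -180)) = Mul(-24, -817) = 19608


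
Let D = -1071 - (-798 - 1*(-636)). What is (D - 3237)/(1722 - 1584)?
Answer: -691/23 ≈ -30.043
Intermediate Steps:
D = -909 (D = -1071 - (-798 + 636) = -1071 - 1*(-162) = -1071 + 162 = -909)
(D - 3237)/(1722 - 1584) = (-909 - 3237)/(1722 - 1584) = -4146/138 = -4146*1/138 = -691/23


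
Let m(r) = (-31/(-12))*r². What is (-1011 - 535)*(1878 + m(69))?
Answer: -43836057/2 ≈ -2.1918e+7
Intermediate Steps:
m(r) = 31*r²/12 (m(r) = (-31*(-1/12))*r² = 31*r²/12)
(-1011 - 535)*(1878 + m(69)) = (-1011 - 535)*(1878 + (31/12)*69²) = -1546*(1878 + (31/12)*4761) = -1546*(1878 + 49197/4) = -1546*56709/4 = -43836057/2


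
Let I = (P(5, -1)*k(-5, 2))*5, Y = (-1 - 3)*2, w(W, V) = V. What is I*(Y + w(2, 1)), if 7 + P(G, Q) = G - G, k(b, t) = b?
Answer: -1225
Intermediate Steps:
Y = -8 (Y = -4*2 = -8)
P(G, Q) = -7 (P(G, Q) = -7 + (G - G) = -7 + 0 = -7)
I = 175 (I = -7*(-5)*5 = 35*5 = 175)
I*(Y + w(2, 1)) = 175*(-8 + 1) = 175*(-7) = -1225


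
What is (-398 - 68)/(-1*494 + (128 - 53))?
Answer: 466/419 ≈ 1.1122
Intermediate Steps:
(-398 - 68)/(-1*494 + (128 - 53)) = -466/(-494 + 75) = -466/(-419) = -466*(-1/419) = 466/419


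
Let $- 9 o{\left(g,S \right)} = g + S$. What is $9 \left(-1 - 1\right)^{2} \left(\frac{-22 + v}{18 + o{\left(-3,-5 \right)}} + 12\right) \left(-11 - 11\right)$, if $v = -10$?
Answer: $- \frac{693792}{85} \approx -8162.3$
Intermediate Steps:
$o{\left(g,S \right)} = - \frac{S}{9} - \frac{g}{9}$ ($o{\left(g,S \right)} = - \frac{g + S}{9} = - \frac{S + g}{9} = - \frac{S}{9} - \frac{g}{9}$)
$9 \left(-1 - 1\right)^{2} \left(\frac{-22 + v}{18 + o{\left(-3,-5 \right)}} + 12\right) \left(-11 - 11\right) = 9 \left(-1 - 1\right)^{2} \left(\frac{-22 - 10}{18 - - \frac{8}{9}} + 12\right) \left(-11 - 11\right) = 9 \left(-2\right)^{2} \left(- \frac{32}{18 + \left(\frac{5}{9} + \frac{1}{3}\right)} + 12\right) \left(-22\right) = 9 \cdot 4 \left(- \frac{32}{18 + \frac{8}{9}} + 12\right) \left(-22\right) = 36 \left(- \frac{32}{\frac{170}{9}} + 12\right) \left(-22\right) = 36 \left(\left(-32\right) \frac{9}{170} + 12\right) \left(-22\right) = 36 \left(- \frac{144}{85} + 12\right) \left(-22\right) = 36 \cdot \frac{876}{85} \left(-22\right) = 36 \left(- \frac{19272}{85}\right) = - \frac{693792}{85}$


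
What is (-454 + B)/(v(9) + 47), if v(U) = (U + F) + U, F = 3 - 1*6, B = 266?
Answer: -94/31 ≈ -3.0323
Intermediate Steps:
F = -3 (F = 3 - 6 = -3)
v(U) = -3 + 2*U (v(U) = (U - 3) + U = (-3 + U) + U = -3 + 2*U)
(-454 + B)/(v(9) + 47) = (-454 + 266)/((-3 + 2*9) + 47) = -188/((-3 + 18) + 47) = -188/(15 + 47) = -188/62 = -188*1/62 = -94/31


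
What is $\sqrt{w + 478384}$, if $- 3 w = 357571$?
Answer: $\frac{\sqrt{3232743}}{3} \approx 599.33$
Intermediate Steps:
$w = - \frac{357571}{3}$ ($w = \left(- \frac{1}{3}\right) 357571 = - \frac{357571}{3} \approx -1.1919 \cdot 10^{5}$)
$\sqrt{w + 478384} = \sqrt{- \frac{357571}{3} + 478384} = \sqrt{\frac{1077581}{3}} = \frac{\sqrt{3232743}}{3}$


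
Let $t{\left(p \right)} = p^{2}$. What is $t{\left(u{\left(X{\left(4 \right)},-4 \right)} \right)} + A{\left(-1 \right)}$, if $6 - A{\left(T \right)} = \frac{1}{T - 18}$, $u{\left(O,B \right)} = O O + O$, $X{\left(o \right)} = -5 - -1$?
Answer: $\frac{2851}{19} \approx 150.05$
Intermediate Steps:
$X{\left(o \right)} = -4$ ($X{\left(o \right)} = -5 + 1 = -4$)
$u{\left(O,B \right)} = O + O^{2}$ ($u{\left(O,B \right)} = O^{2} + O = O + O^{2}$)
$A{\left(T \right)} = 6 - \frac{1}{-18 + T}$ ($A{\left(T \right)} = 6 - \frac{1}{T - 18} = 6 - \frac{1}{-18 + T}$)
$t{\left(u{\left(X{\left(4 \right)},-4 \right)} \right)} + A{\left(-1 \right)} = \left(- 4 \left(1 - 4\right)\right)^{2} + \frac{-109 + 6 \left(-1\right)}{-18 - 1} = \left(\left(-4\right) \left(-3\right)\right)^{2} + \frac{-109 - 6}{-19} = 12^{2} - - \frac{115}{19} = 144 + \frac{115}{19} = \frac{2851}{19}$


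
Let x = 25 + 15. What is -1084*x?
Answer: -43360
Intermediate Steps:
x = 40
-1084*x = -1084*40 = -43360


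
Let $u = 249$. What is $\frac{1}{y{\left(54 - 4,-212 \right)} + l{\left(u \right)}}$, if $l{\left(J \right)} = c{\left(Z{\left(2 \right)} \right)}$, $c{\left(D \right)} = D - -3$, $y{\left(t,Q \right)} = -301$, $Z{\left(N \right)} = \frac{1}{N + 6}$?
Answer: $- \frac{8}{2383} \approx -0.0033571$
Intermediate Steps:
$Z{\left(N \right)} = \frac{1}{6 + N}$
$c{\left(D \right)} = 3 + D$ ($c{\left(D \right)} = D + 3 = 3 + D$)
$l{\left(J \right)} = \frac{25}{8}$ ($l{\left(J \right)} = 3 + \frac{1}{6 + 2} = 3 + \frac{1}{8} = \frac{25}{8}$)
$\frac{1}{y{\left(54 - 4,-212 \right)} + l{\left(u \right)}} = \frac{1}{-301 + \frac{25}{8}} = \frac{1}{- \frac{2383}{8}} = - \frac{8}{2383}$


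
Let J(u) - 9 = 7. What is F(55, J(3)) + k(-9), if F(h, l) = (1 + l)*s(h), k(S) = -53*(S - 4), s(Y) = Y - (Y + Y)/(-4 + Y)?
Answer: 4762/3 ≈ 1587.3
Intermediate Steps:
J(u) = 16 (J(u) = 9 + 7 = 16)
s(Y) = Y - 2*Y/(-4 + Y)
k(S) = 212 - 53*S (k(S) = -53*(-4 + S) = 212 - 53*S)
F(h, l) = h*(1 + l)*(-6 + h)/(-4 + h) (F(h, l) = (1 + l)*(h*(-6 + h)/(-4 + h)) = h*(1 + l)*(-6 + h)/(-4 + h))
F(55, J(3)) + k(-9) = 55*(1 + 16)*(-6 + 55)/(-4 + 55) + (212 - 53*(-9)) = 55*17*49/51 + (212 + 477) = 55*(1/51)*17*49 + 689 = 2695/3 + 689 = 4762/3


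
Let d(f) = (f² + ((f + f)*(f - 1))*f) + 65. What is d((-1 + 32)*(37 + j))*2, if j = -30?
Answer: 40779204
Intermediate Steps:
d(f) = 65 + f² + 2*f²*(-1 + f) (d(f) = (f² + ((2*f)*(-1 + f))*f) + 65 = (f² + (2*f*(-1 + f))*f) + 65 = (f² + 2*f²*(-1 + f)) + 65 = 65 + f² + 2*f²*(-1 + f))
d((-1 + 32)*(37 + j))*2 = (65 - ((-1 + 32)*(37 - 30))² + 2*((-1 + 32)*(37 - 30))³)*2 = (65 - (31*7)² + 2*(31*7)³)*2 = (65 - 1*217² + 2*217³)*2 = (65 - 1*47089 + 2*10218313)*2 = (65 - 47089 + 20436626)*2 = 20389602*2 = 40779204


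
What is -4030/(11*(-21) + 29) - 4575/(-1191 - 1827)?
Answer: 2181115/101606 ≈ 21.466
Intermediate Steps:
-4030/(11*(-21) + 29) - 4575/(-1191 - 1827) = -4030/(-231 + 29) - 4575/(-3018) = -4030/(-202) - 4575*(-1/3018) = -4030*(-1/202) + 1525/1006 = 2015/101 + 1525/1006 = 2181115/101606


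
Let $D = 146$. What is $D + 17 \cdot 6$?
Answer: $248$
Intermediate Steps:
$D + 17 \cdot 6 = 146 + 17 \cdot 6 = 146 + 102 = 248$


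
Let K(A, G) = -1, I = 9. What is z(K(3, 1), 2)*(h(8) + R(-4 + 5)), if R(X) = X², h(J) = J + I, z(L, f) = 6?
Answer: 108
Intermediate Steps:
h(J) = 9 + J (h(J) = J + 9 = 9 + J)
z(K(3, 1), 2)*(h(8) + R(-4 + 5)) = 6*((9 + 8) + (-4 + 5)²) = 6*(17 + 1²) = 6*(17 + 1) = 6*18 = 108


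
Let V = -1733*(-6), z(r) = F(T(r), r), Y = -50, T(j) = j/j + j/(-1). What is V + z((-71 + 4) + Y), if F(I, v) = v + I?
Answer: 10399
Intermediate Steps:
T(j) = 1 - j (T(j) = 1 + j*(-1) = 1 - j)
F(I, v) = I + v
z(r) = 1 (z(r) = (1 - r) + r = 1)
V = 10398
V + z((-71 + 4) + Y) = 10398 + 1 = 10399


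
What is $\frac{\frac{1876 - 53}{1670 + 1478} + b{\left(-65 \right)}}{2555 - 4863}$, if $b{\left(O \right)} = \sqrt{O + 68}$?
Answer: $- \frac{1823}{7265584} - \frac{\sqrt{3}}{2308} \approx -0.0010014$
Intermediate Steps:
$b{\left(O \right)} = \sqrt{68 + O}$
$\frac{\frac{1876 - 53}{1670 + 1478} + b{\left(-65 \right)}}{2555 - 4863} = \frac{\frac{1876 - 53}{1670 + 1478} + \sqrt{68 - 65}}{2555 - 4863} = \frac{\frac{1823}{3148} + \sqrt{3}}{-2308} = \left(1823 \cdot \frac{1}{3148} + \sqrt{3}\right) \left(- \frac{1}{2308}\right) = \left(\frac{1823}{3148} + \sqrt{3}\right) \left(- \frac{1}{2308}\right) = - \frac{1823}{7265584} - \frac{\sqrt{3}}{2308}$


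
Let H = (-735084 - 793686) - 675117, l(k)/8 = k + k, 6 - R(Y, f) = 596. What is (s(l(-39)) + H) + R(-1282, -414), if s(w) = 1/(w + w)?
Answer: -2751187297/1248 ≈ -2.2045e+6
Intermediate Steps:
R(Y, f) = -590 (R(Y, f) = 6 - 1*596 = 6 - 596 = -590)
l(k) = 16*k (l(k) = 8*(k + k) = 8*(2*k) = 16*k)
s(w) = 1/(2*w)
H = -2203887 (H = -1528770 - 675117 = -2203887)
(s(l(-39)) + H) + R(-1282, -414) = (1/(2*((16*(-39)))) - 2203887) - 590 = ((1/2)/(-624) - 2203887) - 590 = ((1/2)*(-1/624) - 2203887) - 590 = (-1/1248 - 2203887) - 590 = -2750450977/1248 - 590 = -2751187297/1248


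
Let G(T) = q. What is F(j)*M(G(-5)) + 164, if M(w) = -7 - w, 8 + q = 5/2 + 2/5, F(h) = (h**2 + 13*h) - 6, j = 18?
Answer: -4424/5 ≈ -884.80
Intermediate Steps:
F(h) = -6 + h**2 + 13*h
q = -51/10 (q = -8 + (5/2 + 2/5) = -8 + 29/10 = -51/10 ≈ -5.1000)
G(T) = -51/10
F(j)*M(G(-5)) + 164 = (-6 + 18**2 + 13*18)*(-7 - 1*(-51/10)) + 164 = (-6 + 324 + 234)*(-7 + 51/10) + 164 = 552*(-19/10) + 164 = -5244/5 + 164 = -4424/5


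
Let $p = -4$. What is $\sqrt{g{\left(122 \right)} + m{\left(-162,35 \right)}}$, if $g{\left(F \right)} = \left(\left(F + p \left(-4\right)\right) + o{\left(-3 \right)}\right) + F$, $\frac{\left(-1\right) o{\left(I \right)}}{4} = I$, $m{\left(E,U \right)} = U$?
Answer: $\sqrt{307} \approx 17.521$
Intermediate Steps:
$o{\left(I \right)} = - 4 I$
$g{\left(F \right)} = 28 + 2 F$ ($g{\left(F \right)} = \left(\left(F - -16\right) - -12\right) + F = \left(\left(F + 16\right) + 12\right) + F = \left(\left(16 + F\right) + 12\right) + F = \left(28 + F\right) + F = 28 + 2 F$)
$\sqrt{g{\left(122 \right)} + m{\left(-162,35 \right)}} = \sqrt{\left(28 + 2 \cdot 122\right) + 35} = \sqrt{\left(28 + 244\right) + 35} = \sqrt{272 + 35} = \sqrt{307}$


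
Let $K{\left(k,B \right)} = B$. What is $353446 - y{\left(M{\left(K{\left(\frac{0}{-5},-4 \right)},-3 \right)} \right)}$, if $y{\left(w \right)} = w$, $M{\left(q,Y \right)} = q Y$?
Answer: $353434$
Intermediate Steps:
$M{\left(q,Y \right)} = Y q$
$353446 - y{\left(M{\left(K{\left(\frac{0}{-5},-4 \right)},-3 \right)} \right)} = 353446 - \left(-3\right) \left(-4\right) = 353446 - 12 = 353434$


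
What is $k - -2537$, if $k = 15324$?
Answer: $17861$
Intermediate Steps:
$k - -2537 = 15324 - -2537 = 15324 + \left(2592 - 55\right) = 15324 + 2537 = 17861$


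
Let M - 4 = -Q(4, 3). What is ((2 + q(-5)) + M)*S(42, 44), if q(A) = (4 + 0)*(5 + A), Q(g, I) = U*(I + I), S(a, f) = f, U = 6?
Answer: -1320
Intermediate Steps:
Q(g, I) = 12*I (Q(g, I) = 6*(I + I) = 6*(2*I) = 12*I)
q(A) = 20 + 4*A (q(A) = 4*(5 + A) = 20 + 4*A)
M = -32 (M = 4 - 12*3 = 4 - 1*36 = 4 - 36 = -32)
((2 + q(-5)) + M)*S(42, 44) = ((2 + (20 + 4*(-5))) - 32)*44 = ((2 + (20 - 20)) - 32)*44 = ((2 + 0) - 32)*44 = (2 - 32)*44 = -30*44 = -1320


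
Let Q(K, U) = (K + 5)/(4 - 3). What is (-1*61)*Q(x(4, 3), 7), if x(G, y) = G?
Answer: -549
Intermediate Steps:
Q(K, U) = 5 + K (Q(K, U) = (5 + K)/1 = (5 + K)*1 = 5 + K)
(-1*61)*Q(x(4, 3), 7) = (-1*61)*(5 + 4) = -61*9 = -549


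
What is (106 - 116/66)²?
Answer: 11833600/1089 ≈ 10866.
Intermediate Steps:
(106 - 116/66)² = (106 - 116*1/66)² = (106 - 58/33)² = (3440/33)² = 11833600/1089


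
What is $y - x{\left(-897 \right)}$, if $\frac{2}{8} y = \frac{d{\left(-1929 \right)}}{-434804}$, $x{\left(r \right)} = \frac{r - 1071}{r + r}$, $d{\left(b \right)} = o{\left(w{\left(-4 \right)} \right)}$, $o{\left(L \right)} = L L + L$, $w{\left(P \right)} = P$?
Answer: $- \frac{35657516}{32501599} \approx -1.0971$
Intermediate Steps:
$o{\left(L \right)} = L + L^{2}$ ($o{\left(L \right)} = L^{2} + L = L + L^{2}$)
$d{\left(b \right)} = 12$ ($d{\left(b \right)} = - 4 \left(1 - 4\right) = \left(-4\right) \left(-3\right) = 12$)
$x{\left(r \right)} = \frac{-1071 + r}{2 r}$
$y = - \frac{12}{108701}$ ($y = 4 \frac{12}{-434804} = 4 \cdot 12 \left(- \frac{1}{434804}\right) = 4 \left(- \frac{3}{108701}\right) = - \frac{12}{108701} \approx -0.00011039$)
$y - x{\left(-897 \right)} = - \frac{12}{108701} - \frac{-1071 - 897}{2 \left(-897\right)} = - \frac{12}{108701} - \frac{1}{2} \left(- \frac{1}{897}\right) \left(-1968\right) = - \frac{12}{108701} - \frac{328}{299} = - \frac{35657516}{32501599}$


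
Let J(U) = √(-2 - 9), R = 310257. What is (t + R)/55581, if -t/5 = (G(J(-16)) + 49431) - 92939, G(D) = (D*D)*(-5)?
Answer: 527522/55581 ≈ 9.4910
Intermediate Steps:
J(U) = I*√11 (J(U) = √(-11) = I*√11)
G(D) = -5*D² (G(D) = D²*(-5) = -5*D²)
t = 217265 (t = -5*((-5*(I*√11)² + 49431) - 92939) = -5*((-5*(-11) + 49431) - 92939) = -5*((55 + 49431) - 92939) = -5*(49486 - 92939) = -5*(-43453) = 217265)
(t + R)/55581 = (217265 + 310257)/55581 = 527522*(1/55581) = 527522/55581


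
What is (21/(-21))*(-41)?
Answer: 41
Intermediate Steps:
(21/(-21))*(-41) = -1/21*21*(-41) = -1*(-41) = 41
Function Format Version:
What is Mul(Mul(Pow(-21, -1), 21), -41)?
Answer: 41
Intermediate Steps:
Mul(Mul(Pow(-21, -1), 21), -41) = Mul(Mul(Rational(-1, 21), 21), -41) = Mul(-1, -41) = 41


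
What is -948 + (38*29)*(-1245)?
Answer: -1372938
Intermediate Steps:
-948 + (38*29)*(-1245) = -948 + 1102*(-1245) = -948 - 1371990 = -1372938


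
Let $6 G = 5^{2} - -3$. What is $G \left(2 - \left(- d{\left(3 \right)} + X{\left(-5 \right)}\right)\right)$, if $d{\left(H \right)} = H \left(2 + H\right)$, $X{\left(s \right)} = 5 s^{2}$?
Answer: $-504$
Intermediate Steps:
$G = \frac{14}{3}$ ($G = \frac{5^{2} - -3}{6} = \frac{25 + 3}{6} = \frac{1}{6} \cdot 28 = \frac{14}{3} \approx 4.6667$)
$G \left(2 - \left(- d{\left(3 \right)} + X{\left(-5 \right)}\right)\right) = \frac{14 \left(2 + \left(3 \left(2 + 3\right) - 5 \left(-5\right)^{2}\right)\right)}{3} = \frac{14 \left(2 + \left(3 \cdot 5 - 5 \cdot 25\right)\right)}{3} = \frac{14 \left(2 + \left(15 - 125\right)\right)}{3} = \frac{14 \left(2 - 110\right)}{3} = \frac{14}{3} \left(-108\right) = -504$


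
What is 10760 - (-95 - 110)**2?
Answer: -31265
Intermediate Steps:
10760 - (-95 - 110)**2 = 10760 - 1*(-205)**2 = 10760 - 1*42025 = 10760 - 42025 = -31265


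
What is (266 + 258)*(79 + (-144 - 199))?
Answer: -138336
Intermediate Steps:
(266 + 258)*(79 + (-144 - 199)) = 524*(79 - 343) = 524*(-264) = -138336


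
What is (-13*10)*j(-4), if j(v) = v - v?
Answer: 0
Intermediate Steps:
j(v) = 0
(-13*10)*j(-4) = -13*10*0 = -130*0 = 0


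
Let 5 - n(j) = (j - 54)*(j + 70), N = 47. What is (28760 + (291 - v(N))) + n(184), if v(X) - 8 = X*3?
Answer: -4113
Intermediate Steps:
n(j) = 5 - (-54 + j)*(70 + j) (n(j) = 5 - (j - 54)*(j + 70) = 5 - (-54 + j)*(70 + j))
v(X) = 8 + 3*X (v(X) = 8 + X*3 = 8 + 3*X)
(28760 + (291 - v(N))) + n(184) = (28760 + (291 - (8 + 3*47))) + (3785 - 1*184**2 - 16*184) = (28760 + (291 - (8 + 141))) + (3785 - 1*33856 - 2944) = (28760 + (291 - 1*149)) + (3785 - 33856 - 2944) = (28760 + (291 - 149)) - 33015 = (28760 + 142) - 33015 = 28902 - 33015 = -4113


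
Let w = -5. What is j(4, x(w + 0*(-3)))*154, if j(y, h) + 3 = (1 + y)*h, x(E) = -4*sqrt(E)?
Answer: -462 - 3080*I*sqrt(5) ≈ -462.0 - 6887.1*I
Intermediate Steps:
j(y, h) = -3 + h*(1 + y) (j(y, h) = -3 + (1 + y)*h = -3 + h*(1 + y))
j(4, x(w + 0*(-3)))*154 = (-3 - 4*sqrt(-5 + 0*(-3)) - 4*sqrt(-5 + 0*(-3))*4)*154 = (-3 - 4*sqrt(-5 + 0) - 4*sqrt(-5 + 0)*4)*154 = (-3 - 4*I*sqrt(5) - 4*I*sqrt(5)*4)*154 = (-3 - 4*I*sqrt(5) - 16*I*sqrt(5))*154 = (-3 - 20*I*sqrt(5))*154 = -462 - 3080*I*sqrt(5)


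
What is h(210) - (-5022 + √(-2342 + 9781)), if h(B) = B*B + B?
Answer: 49332 - √7439 ≈ 49246.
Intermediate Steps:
h(B) = B + B² (h(B) = B² + B = B + B²)
h(210) - (-5022 + √(-2342 + 9781)) = 210*(1 + 210) - (-5022 + √(-2342 + 9781)) = 210*211 - (-5022 + √7439) = 44310 + (5022 - √7439) = 49332 - √7439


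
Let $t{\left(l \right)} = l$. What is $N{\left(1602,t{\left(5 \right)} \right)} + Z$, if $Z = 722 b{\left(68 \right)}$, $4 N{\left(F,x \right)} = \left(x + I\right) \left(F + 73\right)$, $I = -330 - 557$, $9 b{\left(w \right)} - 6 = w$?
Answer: $- \frac{6541219}{18} \approx -3.634 \cdot 10^{5}$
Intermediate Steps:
$b{\left(w \right)} = \frac{2}{3} + \frac{w}{9}$
$I = -887$ ($I = -330 - 557 = -887$)
$N{\left(F,x \right)} = \frac{\left(-887 + x\right) \left(73 + F\right)}{4}$ ($N{\left(F,x \right)} = \frac{\left(x - 887\right) \left(F + 73\right)}{4} = \frac{\left(-887 + x\right) \left(73 + F\right)}{4}$)
$Z = \frac{53428}{9}$ ($Z = 722 \left(\frac{2}{3} + \frac{1}{9} \cdot 68\right) = 722 \left(\frac{2}{3} + \frac{68}{9}\right) = 722 \cdot \frac{74}{9} = \frac{53428}{9} \approx 5936.4$)
$N{\left(1602,t{\left(5 \right)} \right)} + Z = \left(- \frac{64751}{4} - \frac{710487}{2} + \frac{73}{4} \cdot 5 + \frac{1}{4} \cdot 1602 \cdot 5\right) + \frac{53428}{9} = \left(- \frac{64751}{4} - \frac{710487}{2} + \frac{365}{4} + \frac{4005}{2}\right) + \frac{53428}{9} = - \frac{738675}{2} + \frac{53428}{9} = - \frac{6541219}{18}$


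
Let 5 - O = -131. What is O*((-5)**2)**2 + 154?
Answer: 85154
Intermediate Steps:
O = 136 (O = 5 - 1*(-131) = 5 + 131 = 136)
O*((-5)**2)**2 + 154 = 136*((-5)**2)**2 + 154 = 136*25**2 + 154 = 136*625 + 154 = 85000 + 154 = 85154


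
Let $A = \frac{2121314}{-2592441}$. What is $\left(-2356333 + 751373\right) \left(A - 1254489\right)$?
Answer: $\frac{5219636208902056480}{2592441} \approx 2.0134 \cdot 10^{12}$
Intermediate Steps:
$A = - \frac{2121314}{2592441}$ ($A = 2121314 \left(- \frac{1}{2592441}\right) = - \frac{2121314}{2592441} \approx -0.81827$)
$\left(-2356333 + 751373\right) \left(A - 1254489\right) = \left(-2356333 + 751373\right) \left(- \frac{2121314}{2592441} - 1254489\right) = \left(-1604960\right) \left(- \frac{3252190838963}{2592441}\right) = \frac{5219636208902056480}{2592441}$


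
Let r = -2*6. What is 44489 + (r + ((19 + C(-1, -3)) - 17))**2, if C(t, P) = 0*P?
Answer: 44589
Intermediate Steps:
C(t, P) = 0
r = -12
44489 + (r + ((19 + C(-1, -3)) - 17))**2 = 44489 + (-12 + ((19 + 0) - 17))**2 = 44489 + (-12 + (19 - 17))**2 = 44489 + (-12 + 2)**2 = 44489 + (-10)**2 = 44489 + 100 = 44589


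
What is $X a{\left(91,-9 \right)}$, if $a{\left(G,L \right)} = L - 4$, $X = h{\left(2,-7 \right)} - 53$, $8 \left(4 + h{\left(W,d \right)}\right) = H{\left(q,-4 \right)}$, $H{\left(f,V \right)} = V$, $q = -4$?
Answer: $\frac{1495}{2} \approx 747.5$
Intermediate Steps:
$h{\left(W,d \right)} = - \frac{9}{2}$ ($h{\left(W,d \right)} = -4 + \frac{1}{8} \left(-4\right) = -4 - \frac{1}{2} = - \frac{9}{2}$)
$X = - \frac{115}{2}$ ($X = - \frac{9}{2} - 53 = - \frac{115}{2} \approx -57.5$)
$a{\left(G,L \right)} = -4 + L$
$X a{\left(91,-9 \right)} = - \frac{115 \left(-4 - 9\right)}{2} = \left(- \frac{115}{2}\right) \left(-13\right) = \frac{1495}{2}$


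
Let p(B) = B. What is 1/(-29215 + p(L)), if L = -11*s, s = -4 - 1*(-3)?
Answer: -1/29204 ≈ -3.4242e-5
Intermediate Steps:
s = -1 (s = -4 + 3 = -1)
L = 11 (L = -11*(-1) = 11)
1/(-29215 + p(L)) = 1/(-29215 + 11) = 1/(-29204) = -1/29204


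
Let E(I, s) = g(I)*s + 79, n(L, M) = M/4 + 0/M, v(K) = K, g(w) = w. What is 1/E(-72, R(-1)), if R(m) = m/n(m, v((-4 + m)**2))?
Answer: 25/2263 ≈ 0.011047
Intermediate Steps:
n(L, M) = M/4 (n(L, M) = M*(1/4) + 0 = M/4 + 0 = M/4)
R(m) = 4*m/(-4 + m)**2 (R(m) = m/(((-4 + m)**2/4)) = m*(4/(-4 + m)**2) = 4*m/(-4 + m)**2)
E(I, s) = 79 + I*s (E(I, s) = I*s + 79 = 79 + I*s)
1/E(-72, R(-1)) = 1/(79 - 288*(-1)/(-4 - 1)**2) = 1/(79 - 288*(-1)/(-5)**2) = 1/(79 - 288*(-1)/25) = 1/(79 - 72*(-4/25)) = 1/(79 + 288/25) = 1/(2263/25) = 25/2263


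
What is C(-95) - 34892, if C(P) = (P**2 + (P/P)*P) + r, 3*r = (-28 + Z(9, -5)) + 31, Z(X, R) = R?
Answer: -77888/3 ≈ -25963.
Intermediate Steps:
r = -2/3 (r = ((-28 - 5) + 31)/3 = (-33 + 31)/3 = (1/3)*(-2) = -2/3 ≈ -0.66667)
C(P) = -2/3 + P + P**2 (C(P) = (P**2 + (P/P)*P) - 2/3 = (P**2 + 1*P) - 2/3 = (P**2 + P) - 2/3 = (P + P**2) - 2/3 = -2/3 + P + P**2)
C(-95) - 34892 = (-2/3 - 95 + (-95)**2) - 34892 = (-2/3 - 95 + 9025) - 34892 = 26788/3 - 34892 = -77888/3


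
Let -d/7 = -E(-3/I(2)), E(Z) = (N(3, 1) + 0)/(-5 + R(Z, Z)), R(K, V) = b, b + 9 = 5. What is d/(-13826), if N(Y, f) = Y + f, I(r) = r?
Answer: 14/62217 ≈ 0.00022502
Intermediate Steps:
b = -4 (b = -9 + 5 = -4)
R(K, V) = -4
E(Z) = -4/9 (E(Z) = ((3 + 1) + 0)/(-5 - 4) = (4 + 0)/(-9) = 4*(-1/9) = -4/9)
d = -28/9 (d = -(-7)*(-4)/9 = -7*4/9 = -28/9 ≈ -3.1111)
d/(-13826) = -28/9/(-13826) = -28/9*(-1/13826) = 14/62217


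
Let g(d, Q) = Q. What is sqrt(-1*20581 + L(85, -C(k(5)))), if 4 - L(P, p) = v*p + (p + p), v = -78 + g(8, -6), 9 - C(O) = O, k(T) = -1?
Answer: I*sqrt(21397) ≈ 146.28*I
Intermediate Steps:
C(O) = 9 - O
v = -84 (v = -78 - 6 = -84)
L(P, p) = 4 + 82*p (L(P, p) = 4 - (-84*p + (p + p)) = 4 - (-84*p + 2*p) = 4 - (-82)*p = 4 + 82*p)
sqrt(-1*20581 + L(85, -C(k(5)))) = sqrt(-1*20581 + (4 + 82*(-(9 - 1*(-1))))) = sqrt(-20581 + (4 + 82*(-(9 + 1)))) = sqrt(-20581 + (4 + 82*(-1*10))) = sqrt(-20581 + (4 + 82*(-10))) = sqrt(-20581 + (4 - 820)) = sqrt(-20581 - 816) = sqrt(-21397) = I*sqrt(21397)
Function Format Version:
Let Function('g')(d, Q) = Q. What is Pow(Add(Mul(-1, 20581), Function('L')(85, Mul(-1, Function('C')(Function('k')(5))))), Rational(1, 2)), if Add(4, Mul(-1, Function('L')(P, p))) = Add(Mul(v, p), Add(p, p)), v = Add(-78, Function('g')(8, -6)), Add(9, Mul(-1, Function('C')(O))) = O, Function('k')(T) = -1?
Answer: Mul(I, Pow(21397, Rational(1, 2))) ≈ Mul(146.28, I)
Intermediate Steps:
Function('C')(O) = Add(9, Mul(-1, O))
v = -84 (v = Add(-78, -6) = -84)
Function('L')(P, p) = Add(4, Mul(82, p)) (Function('L')(P, p) = Add(4, Mul(-1, Add(Mul(-84, p), Add(p, p)))) = Add(4, Mul(-1, Add(Mul(-84, p), Mul(2, p)))) = Add(4, Mul(-1, Mul(-82, p))) = Add(4, Mul(82, p)))
Pow(Add(Mul(-1, 20581), Function('L')(85, Mul(-1, Function('C')(Function('k')(5))))), Rational(1, 2)) = Pow(Add(Mul(-1, 20581), Add(4, Mul(82, Mul(-1, Add(9, Mul(-1, -1)))))), Rational(1, 2)) = Pow(Add(-20581, Add(4, Mul(82, Mul(-1, Add(9, 1))))), Rational(1, 2)) = Pow(Add(-20581, Add(4, Mul(82, Mul(-1, 10)))), Rational(1, 2)) = Pow(Add(-20581, Add(4, Mul(82, -10))), Rational(1, 2)) = Pow(Add(-20581, Add(4, -820)), Rational(1, 2)) = Pow(Add(-20581, -816), Rational(1, 2)) = Pow(-21397, Rational(1, 2)) = Mul(I, Pow(21397, Rational(1, 2)))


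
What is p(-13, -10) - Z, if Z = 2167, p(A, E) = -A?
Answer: -2154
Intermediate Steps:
p(-13, -10) - Z = -1*(-13) - 1*2167 = 13 - 2167 = -2154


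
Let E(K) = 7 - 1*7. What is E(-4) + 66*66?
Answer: 4356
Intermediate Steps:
E(K) = 0 (E(K) = 7 - 7 = 0)
E(-4) + 66*66 = 0 + 66*66 = 0 + 4356 = 4356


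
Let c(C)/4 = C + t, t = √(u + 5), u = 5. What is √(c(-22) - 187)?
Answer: √(-275 + 4*√10) ≈ 16.197*I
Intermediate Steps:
t = √10 (t = √(5 + 5) = √10 ≈ 3.1623)
c(C) = 4*C + 4*√10 (c(C) = 4*(C + √10) = 4*C + 4*√10)
√(c(-22) - 187) = √((4*(-22) + 4*√10) - 187) = √((-88 + 4*√10) - 187) = √(-275 + 4*√10)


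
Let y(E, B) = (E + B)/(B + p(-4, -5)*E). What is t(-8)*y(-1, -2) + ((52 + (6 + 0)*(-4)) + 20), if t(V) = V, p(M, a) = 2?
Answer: 42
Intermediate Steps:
y(E, B) = (B + E)/(B + 2*E) (y(E, B) = (E + B)/(B + 2*E) = (B + E)/(B + 2*E))
t(-8)*y(-1, -2) + ((52 + (6 + 0)*(-4)) + 20) = -8*(-2 - 1)/(-2 + 2*(-1)) + ((52 + (6 + 0)*(-4)) + 20) = -8*(-3)/(-2 - 2) + ((52 + 6*(-4)) + 20) = -8*(-3)/(-4) + ((52 - 24) + 20) = -(-2)*(-3) + (28 + 20) = -8*3/4 + 48 = -6 + 48 = 42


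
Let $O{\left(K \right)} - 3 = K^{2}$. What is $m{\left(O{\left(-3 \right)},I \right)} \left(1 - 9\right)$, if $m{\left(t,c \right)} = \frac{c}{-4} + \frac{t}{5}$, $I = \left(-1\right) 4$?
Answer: $- \frac{136}{5} \approx -27.2$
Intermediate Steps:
$O{\left(K \right)} = 3 + K^{2}$
$I = -4$
$m{\left(t,c \right)} = - \frac{c}{4} + \frac{t}{5}$ ($m{\left(t,c \right)} = c \left(- \frac{1}{4}\right) + t \frac{1}{5} = - \frac{c}{4} + \frac{t}{5}$)
$m{\left(O{\left(-3 \right)},I \right)} \left(1 - 9\right) = \left(\left(- \frac{1}{4}\right) \left(-4\right) + \frac{3 + \left(-3\right)^{2}}{5}\right) \left(1 - 9\right) = \left(1 + \frac{3 + 9}{5}\right) \left(-8\right) = \left(1 + \frac{1}{5} \cdot 12\right) \left(-8\right) = \left(1 + \frac{12}{5}\right) \left(-8\right) = \frac{17}{5} \left(-8\right) = - \frac{136}{5}$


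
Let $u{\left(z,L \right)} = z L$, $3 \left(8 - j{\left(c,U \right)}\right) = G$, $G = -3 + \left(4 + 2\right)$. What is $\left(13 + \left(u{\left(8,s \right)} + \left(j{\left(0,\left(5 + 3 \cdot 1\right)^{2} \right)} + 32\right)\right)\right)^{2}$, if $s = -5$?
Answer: $144$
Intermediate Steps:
$G = 3$ ($G = -3 + 6 = 3$)
$j{\left(c,U \right)} = 7$ ($j{\left(c,U \right)} = 8 - 1 = 7$)
$u{\left(z,L \right)} = L z$
$\left(13 + \left(u{\left(8,s \right)} + \left(j{\left(0,\left(5 + 3 \cdot 1\right)^{2} \right)} + 32\right)\right)\right)^{2} = \left(13 + \left(\left(-5\right) 8 + \left(7 + 32\right)\right)\right)^{2} = \left(13 + \left(-40 + 39\right)\right)^{2} = \left(13 - 1\right)^{2} = 12^{2} = 144$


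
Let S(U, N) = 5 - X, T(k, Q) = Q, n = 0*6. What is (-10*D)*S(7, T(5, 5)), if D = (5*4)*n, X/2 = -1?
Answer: 0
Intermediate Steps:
X = -2 (X = 2*(-1) = -2)
n = 0
S(U, N) = 7 (S(U, N) = 5 - 1*(-2) = 5 + 2 = 7)
D = 0 (D = (5*4)*0 = 20*0 = 0)
(-10*D)*S(7, T(5, 5)) = -10*0*7 = 0*7 = 0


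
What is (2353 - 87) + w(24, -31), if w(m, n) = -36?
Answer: 2230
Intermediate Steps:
(2353 - 87) + w(24, -31) = (2353 - 87) - 36 = 2266 - 36 = 2230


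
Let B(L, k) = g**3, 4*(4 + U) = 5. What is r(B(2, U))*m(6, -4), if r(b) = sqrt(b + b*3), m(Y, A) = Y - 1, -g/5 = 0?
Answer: 0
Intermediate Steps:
g = 0 (g = -5*0 = 0)
U = -11/4 (U = -4 + (1/4)*5 = -4 + 5/4 = -11/4 ≈ -2.7500)
m(Y, A) = -1 + Y
B(L, k) = 0 (B(L, k) = 0**3 = 0)
r(b) = 2*sqrt(b) (r(b) = sqrt(b + 3*b) = sqrt(4*b) = 2*sqrt(b))
r(B(2, U))*m(6, -4) = (2*sqrt(0))*(-1 + 6) = (2*0)*5 = 0*5 = 0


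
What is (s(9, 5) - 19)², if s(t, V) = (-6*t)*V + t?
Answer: 78400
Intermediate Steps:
s(t, V) = t - 6*V*t (s(t, V) = -6*V*t + t = t - 6*V*t)
(s(9, 5) - 19)² = (9*(1 - 6*5) - 19)² = (9*(1 - 30) - 19)² = (9*(-29) - 19)² = (-261 - 19)² = (-280)² = 78400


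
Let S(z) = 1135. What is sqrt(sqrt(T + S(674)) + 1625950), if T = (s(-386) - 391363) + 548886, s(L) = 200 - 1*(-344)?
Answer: sqrt(1625950 + sqrt(159202)) ≈ 1275.3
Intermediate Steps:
s(L) = 544 (s(L) = 200 + 344 = 544)
T = 158067 (T = (544 - 391363) + 548886 = -390819 + 548886 = 158067)
sqrt(sqrt(T + S(674)) + 1625950) = sqrt(sqrt(158067 + 1135) + 1625950) = sqrt(sqrt(159202) + 1625950) = sqrt(1625950 + sqrt(159202))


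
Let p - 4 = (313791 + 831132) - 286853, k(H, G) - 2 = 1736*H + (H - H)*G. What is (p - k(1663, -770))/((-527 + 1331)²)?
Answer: -126806/40401 ≈ -3.1387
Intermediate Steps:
k(H, G) = 2 + 1736*H (k(H, G) = 2 + (1736*H + (H - H)*G) = 2 + (1736*H + 0*G) = 2 + (1736*H + 0) = 2 + 1736*H)
p = 858074 (p = 4 + ((313791 + 831132) - 286853) = 4 + (1144923 - 286853) = 4 + 858070 = 858074)
(p - k(1663, -770))/((-527 + 1331)²) = (858074 - (2 + 1736*1663))/((-527 + 1331)²) = (858074 - (2 + 2886968))/(804²) = (858074 - 1*2886970)/646416 = (858074 - 2886970)*(1/646416) = -2028896*1/646416 = -126806/40401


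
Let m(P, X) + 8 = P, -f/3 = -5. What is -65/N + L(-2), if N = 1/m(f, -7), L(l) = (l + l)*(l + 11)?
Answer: -491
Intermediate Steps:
f = 15 (f = -3*(-5) = 15)
m(P, X) = -8 + P
L(l) = 2*l*(11 + l) (L(l) = (2*l)*(11 + l) = 2*l*(11 + l))
N = ⅐ (N = 1/(-8 + 15) = 1/7 = ⅐ ≈ 0.14286)
-65/N + L(-2) = -65/(⅐) + 2*(-2)*(11 - 2) = 7*(-65) + 2*(-2)*9 = -455 - 36 = -491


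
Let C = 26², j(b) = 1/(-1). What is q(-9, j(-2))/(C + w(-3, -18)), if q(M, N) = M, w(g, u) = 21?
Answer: -9/697 ≈ -0.012912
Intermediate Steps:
j(b) = -1
C = 676
q(-9, j(-2))/(C + w(-3, -18)) = -9/(676 + 21) = -9/697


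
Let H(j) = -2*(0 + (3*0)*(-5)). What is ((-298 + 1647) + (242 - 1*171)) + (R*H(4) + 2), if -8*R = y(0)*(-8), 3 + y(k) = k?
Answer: 1422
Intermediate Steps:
y(k) = -3 + k
R = -3 (R = -(-3 + 0)*(-8)/8 = -(-3)*(-8)/8 = -⅛*24 = -3)
H(j) = 0 (H(j) = -2*(0 + 0*(-5)) = -2*(0 + 0) = -2*0 = 0)
((-298 + 1647) + (242 - 1*171)) + (R*H(4) + 2) = ((-298 + 1647) + (242 - 1*171)) + (-3*0 + 2) = (1349 + (242 - 171)) + (0 + 2) = (1349 + 71) + 2 = 1420 + 2 = 1422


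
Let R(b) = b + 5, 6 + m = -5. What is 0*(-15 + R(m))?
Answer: 0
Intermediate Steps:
m = -11 (m = -6 - 5 = -11)
R(b) = 5 + b
0*(-15 + R(m)) = 0*(-15 + (5 - 11)) = 0*(-15 - 6) = 0*(-21) = 0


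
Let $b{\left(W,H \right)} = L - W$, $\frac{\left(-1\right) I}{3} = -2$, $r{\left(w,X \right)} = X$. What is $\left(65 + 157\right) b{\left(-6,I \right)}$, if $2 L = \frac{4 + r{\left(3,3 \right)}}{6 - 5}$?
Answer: $2109$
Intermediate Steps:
$I = 6$ ($I = \left(-3\right) \left(-2\right) = 6$)
$L = \frac{7}{2}$ ($L = \frac{\left(4 + 3\right) \frac{1}{6 - 5}}{2} = \frac{7 \frac{1}{6 - 5}}{2} = \frac{7 \cdot 1^{-1}}{2} = \frac{7 \cdot 1}{2} = \frac{1}{2} \cdot 7 = \frac{7}{2} \approx 3.5$)
$b{\left(W,H \right)} = \frac{7}{2} - W$
$\left(65 + 157\right) b{\left(-6,I \right)} = \left(65 + 157\right) \left(\frac{7}{2} - -6\right) = 222 \left(\frac{7}{2} + 6\right) = 222 \cdot \frac{19}{2} = 2109$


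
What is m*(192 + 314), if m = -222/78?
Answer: -18722/13 ≈ -1440.2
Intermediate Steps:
m = -37/13 (m = -222*1/78 = -37/13 ≈ -2.8462)
m*(192 + 314) = -37*(192 + 314)/13 = -37/13*506 = -18722/13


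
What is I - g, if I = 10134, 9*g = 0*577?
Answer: 10134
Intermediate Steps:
g = 0 (g = (0*577)/9 = (⅑)*0 = 0)
I - g = 10134 - 1*0 = 10134 + 0 = 10134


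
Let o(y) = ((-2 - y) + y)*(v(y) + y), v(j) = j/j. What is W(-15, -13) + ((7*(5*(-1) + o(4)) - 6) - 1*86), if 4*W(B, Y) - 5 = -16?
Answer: -799/4 ≈ -199.75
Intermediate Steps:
W(B, Y) = -11/4 (W(B, Y) = 5/4 + (¼)*(-16) = 5/4 - 4 = -11/4)
v(j) = 1
o(y) = -2 - 2*y (o(y) = ((-2 - y) + y)*(1 + y) = -2*(1 + y) = -2 - 2*y)
W(-15, -13) + ((7*(5*(-1) + o(4)) - 6) - 1*86) = -11/4 + ((7*(5*(-1) + (-2 - 2*4)) - 6) - 1*86) = -11/4 + ((7*(-5 + (-2 - 8)) - 6) - 86) = -11/4 + ((7*(-5 - 10) - 6) - 86) = -11/4 + ((7*(-15) - 6) - 86) = -11/4 + ((-105 - 6) - 86) = -11/4 + (-111 - 86) = -11/4 - 197 = -799/4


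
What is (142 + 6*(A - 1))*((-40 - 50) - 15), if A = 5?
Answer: -17430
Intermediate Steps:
(142 + 6*(A - 1))*((-40 - 50) - 15) = (142 + 6*(5 - 1))*((-40 - 50) - 15) = (142 + 6*4)*(-90 - 15) = (142 + 24)*(-105) = 166*(-105) = -17430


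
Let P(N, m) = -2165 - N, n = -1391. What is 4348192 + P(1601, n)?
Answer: 4344426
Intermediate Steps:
4348192 + P(1601, n) = 4348192 + (-2165 - 1*1601) = 4348192 + (-2165 - 1601) = 4348192 - 3766 = 4344426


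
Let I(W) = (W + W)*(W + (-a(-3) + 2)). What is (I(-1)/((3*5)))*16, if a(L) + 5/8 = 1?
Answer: -4/3 ≈ -1.3333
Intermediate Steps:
a(L) = 3/8 (a(L) = -5/8 + 1 = 3/8)
I(W) = 2*W*(13/8 + W) (I(W) = (W + W)*(W + (-1*3/8 + 2)) = (2*W)*(W + (-3/8 + 2)) = (2*W)*(W + 13/8) = (2*W)*(13/8 + W) = 2*W*(13/8 + W))
(I(-1)/((3*5)))*16 = (((1/4)*(-1)*(13 + 8*(-1)))/((3*5)))*16 = (((1/4)*(-1)*(13 - 8))/15)*16 = (((1/4)*(-1)*5)*(1/15))*16 = -5/4*1/15*16 = -1/12*16 = -4/3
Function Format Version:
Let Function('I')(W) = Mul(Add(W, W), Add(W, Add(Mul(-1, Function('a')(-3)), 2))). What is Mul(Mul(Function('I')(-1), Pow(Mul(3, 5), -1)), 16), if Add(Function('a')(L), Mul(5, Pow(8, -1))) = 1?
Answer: Rational(-4, 3) ≈ -1.3333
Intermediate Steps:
Function('a')(L) = Rational(3, 8) (Function('a')(L) = Add(Rational(-5, 8), 1) = Rational(3, 8))
Function('I')(W) = Mul(2, W, Add(Rational(13, 8), W)) (Function('I')(W) = Mul(Add(W, W), Add(W, Add(Mul(-1, Rational(3, 8)), 2))) = Mul(Mul(2, W), Add(W, Add(Rational(-3, 8), 2))) = Mul(Mul(2, W), Add(W, Rational(13, 8))) = Mul(Mul(2, W), Add(Rational(13, 8), W)) = Mul(2, W, Add(Rational(13, 8), W)))
Mul(Mul(Function('I')(-1), Pow(Mul(3, 5), -1)), 16) = Mul(Mul(Mul(Rational(1, 4), -1, Add(13, Mul(8, -1))), Pow(Mul(3, 5), -1)), 16) = Mul(Mul(Mul(Rational(1, 4), -1, Add(13, -8)), Pow(15, -1)), 16) = Mul(Mul(Mul(Rational(1, 4), -1, 5), Rational(1, 15)), 16) = Mul(Mul(Rational(-5, 4), Rational(1, 15)), 16) = Mul(Rational(-1, 12), 16) = Rational(-4, 3)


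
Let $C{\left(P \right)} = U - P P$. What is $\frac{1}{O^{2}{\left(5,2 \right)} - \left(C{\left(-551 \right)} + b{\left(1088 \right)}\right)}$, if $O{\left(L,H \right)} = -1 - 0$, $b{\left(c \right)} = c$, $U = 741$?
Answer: $\frac{1}{301773} \approx 3.3137 \cdot 10^{-6}$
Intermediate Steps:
$C{\left(P \right)} = 741 - P^{2}$ ($C{\left(P \right)} = 741 - P P = 741 - P^{2}$)
$O{\left(L,H \right)} = -1$ ($O{\left(L,H \right)} = -1 + 0 = -1$)
$\frac{1}{O^{2}{\left(5,2 \right)} - \left(C{\left(-551 \right)} + b{\left(1088 \right)}\right)} = \frac{1}{\left(-1\right)^{2} - \left(\left(741 - \left(-551\right)^{2}\right) + 1088\right)} = \frac{1}{1 - \left(\left(741 - 303601\right) + 1088\right)} = \frac{1}{1 - \left(-302860 + 1088\right)} = \frac{1}{1 - -301772} = \frac{1}{1 + 301772} = \frac{1}{301773}$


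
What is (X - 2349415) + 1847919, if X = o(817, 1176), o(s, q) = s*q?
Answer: 459296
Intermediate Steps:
o(s, q) = q*s
X = 960792 (X = 1176*817 = 960792)
(X - 2349415) + 1847919 = (960792 - 2349415) + 1847919 = -1388623 + 1847919 = 459296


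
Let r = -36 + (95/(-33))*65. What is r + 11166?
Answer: 361115/33 ≈ 10943.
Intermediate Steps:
r = -7363/33 (r = -36 + (95*(-1/33))*65 = -36 - 95/33*65 = -36 - 6175/33 = -7363/33 ≈ -223.12)
r + 11166 = -7363/33 + 11166 = 361115/33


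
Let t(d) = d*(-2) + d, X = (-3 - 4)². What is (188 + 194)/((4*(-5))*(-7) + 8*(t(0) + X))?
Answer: 191/266 ≈ 0.71805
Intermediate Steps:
X = 49 (X = (-7)² = 49)
t(d) = -d (t(d) = -2*d + d = -d)
(188 + 194)/((4*(-5))*(-7) + 8*(t(0) + X)) = (188 + 194)/((4*(-5))*(-7) + 8*(-1*0 + 49)) = 382/(-20*(-7) + 8*(0 + 49)) = 382/(140 + 8*49) = 382/(140 + 392) = 382/532 = 382*(1/532) = 191/266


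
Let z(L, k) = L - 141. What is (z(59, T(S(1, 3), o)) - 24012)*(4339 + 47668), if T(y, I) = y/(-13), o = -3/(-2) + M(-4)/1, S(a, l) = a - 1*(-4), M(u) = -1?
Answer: -1253056658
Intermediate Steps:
S(a, l) = 4 + a (S(a, l) = a + 4 = 4 + a)
o = ½ (o = -3/(-2) - 1/1 = -3*(-½) - 1*1 = 3/2 - 1 = ½ ≈ 0.50000)
T(y, I) = -y/13 (T(y, I) = y*(-1/13) = -y/13)
z(L, k) = -141 + L
(z(59, T(S(1, 3), o)) - 24012)*(4339 + 47668) = ((-141 + 59) - 24012)*(4339 + 47668) = (-82 - 24012)*52007 = -24094*52007 = -1253056658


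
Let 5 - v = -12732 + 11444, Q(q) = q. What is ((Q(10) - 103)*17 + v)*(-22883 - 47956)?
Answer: 20401632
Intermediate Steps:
v = 1293 (v = 5 - (-12732 + 11444) = 5 - 1*(-1288) = 5 + 1288 = 1293)
((Q(10) - 103)*17 + v)*(-22883 - 47956) = ((10 - 103)*17 + 1293)*(-22883 - 47956) = (-93*17 + 1293)*(-70839) = (-1581 + 1293)*(-70839) = -288*(-70839) = 20401632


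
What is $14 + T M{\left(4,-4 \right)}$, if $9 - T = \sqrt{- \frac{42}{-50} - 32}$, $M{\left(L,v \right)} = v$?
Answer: $-22 + \frac{4 i \sqrt{779}}{5} \approx -22.0 + 22.328 i$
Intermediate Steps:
$T = 9 - \frac{i \sqrt{779}}{5}$ ($T = 9 - \sqrt{- \frac{42}{-50} - 32} = 9 - \sqrt{\left(-42\right) \left(- \frac{1}{50}\right) - 32} = 9 - \sqrt{\frac{21}{25} - 32} = 9 - \sqrt{- \frac{779}{25}} = 9 - \frac{i \sqrt{779}}{5} \approx 9.0 - 5.5821 i$)
$14 + T M{\left(4,-4 \right)} = 14 + \left(9 - \frac{i \sqrt{779}}{5}\right) \left(-4\right) = 14 - \left(36 - \frac{4 i \sqrt{779}}{5}\right) = -22 + \frac{4 i \sqrt{779}}{5}$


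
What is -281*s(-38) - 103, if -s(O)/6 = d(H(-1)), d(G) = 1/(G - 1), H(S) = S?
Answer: -946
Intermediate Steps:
d(G) = 1/(-1 + G)
s(O) = 3 (s(O) = -6/(-1 - 1) = -6/(-2) = -6*(-1/2) = 3)
-281*s(-38) - 103 = -281*3 - 103 = -843 - 103 = -946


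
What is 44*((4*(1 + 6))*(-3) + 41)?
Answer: -1892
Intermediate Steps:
44*((4*(1 + 6))*(-3) + 41) = 44*((4*7)*(-3) + 41) = 44*(28*(-3) + 41) = 44*(-84 + 41) = 44*(-43) = -1892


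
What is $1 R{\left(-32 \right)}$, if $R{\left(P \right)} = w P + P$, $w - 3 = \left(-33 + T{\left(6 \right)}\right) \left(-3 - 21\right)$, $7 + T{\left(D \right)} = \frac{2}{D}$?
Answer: $-30592$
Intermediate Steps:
$T{\left(D \right)} = -7 + \frac{2}{D}$
$w = 955$ ($w = 3 + \left(-33 - \left(7 - \frac{2}{6}\right)\right) \left(-3 - 21\right) = 3 + \left(-33 + \left(-7 + 2 \cdot \frac{1}{6}\right)\right) \left(-24\right) = 3 + \left(-33 + \left(-7 + \frac{1}{3}\right)\right) \left(-24\right) = 3 + \left(-33 - \frac{20}{3}\right) \left(-24\right) = 3 - -952 = 3 + 952 = 955$)
$R{\left(P \right)} = 956 P$ ($R{\left(P \right)} = 955 P + P = 956 P$)
$1 R{\left(-32 \right)} = 1 \cdot 956 \left(-32\right) = 1 \left(-30592\right) = -30592$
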